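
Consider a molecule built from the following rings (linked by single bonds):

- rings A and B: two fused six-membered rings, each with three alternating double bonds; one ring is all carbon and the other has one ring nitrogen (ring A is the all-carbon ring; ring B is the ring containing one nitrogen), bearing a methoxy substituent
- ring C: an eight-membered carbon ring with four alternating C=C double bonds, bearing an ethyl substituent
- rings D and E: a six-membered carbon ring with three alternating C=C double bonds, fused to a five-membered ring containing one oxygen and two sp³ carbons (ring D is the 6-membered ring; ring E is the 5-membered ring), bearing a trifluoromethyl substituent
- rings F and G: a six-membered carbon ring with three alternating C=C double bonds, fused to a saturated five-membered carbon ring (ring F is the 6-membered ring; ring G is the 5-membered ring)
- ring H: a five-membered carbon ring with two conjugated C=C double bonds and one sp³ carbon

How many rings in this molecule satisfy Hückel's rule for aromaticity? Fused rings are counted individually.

Rings A and B form a fused bicyclic system (with one nitrogen) with 10 sp² atoms and 10 π electrons from ring double bonds. 10 = 4(2)+2, so the system is aromatic and both rings count as aromatic (quinoline).
Ring C has only sp² ring atoms; a planar conformation would have a fully conjugated π system of 8 electrons. But 8 = 4(2), which is 4n not 4n+2, so ring C is not aromatic (cyclooctatetraene) — cyclooctatetraene distorts into a non-planar tub to avoid antiaromaticity.
Ring D has a continuous p-orbital overlap around the ring; 3 ring double bonds give 6 π electrons. 6 = 4(1)+2, so ring D is aromatic (benzene ring).
Ring E has two sp³ carbons, so it is not fully conjugated — not aromatic (oxolane ring).
Ring F has a continuous p-orbital overlap around the ring; 3 ring double bonds give 6 π electrons. 6 = 4(1)+2, so ring F is aromatic (benzene ring).
Ring G has three sp³ carbons, so it is not fully conjugated — not aromatic (cyclopentane ring).
Ring H has one sp³ carbon, so it is not fully conjugated — not aromatic (cyclopentadiene).
Aromatic: A, B, D, F. Total: 4.

4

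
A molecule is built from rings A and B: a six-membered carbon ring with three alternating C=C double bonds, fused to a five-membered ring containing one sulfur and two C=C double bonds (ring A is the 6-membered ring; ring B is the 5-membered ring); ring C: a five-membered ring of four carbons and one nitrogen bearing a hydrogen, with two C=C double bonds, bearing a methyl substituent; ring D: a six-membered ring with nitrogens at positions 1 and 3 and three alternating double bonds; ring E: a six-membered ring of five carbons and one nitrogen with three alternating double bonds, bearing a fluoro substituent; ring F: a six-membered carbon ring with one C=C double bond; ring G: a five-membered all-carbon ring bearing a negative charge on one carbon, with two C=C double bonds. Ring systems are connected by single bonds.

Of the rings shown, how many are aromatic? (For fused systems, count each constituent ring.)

Rings A and B form a fused bicyclic system (with one sulfur) with 9 sp² atoms and 10 π electrons from ring double bonds plus a heteroatom lone pair. 10 = 4(2)+2, so the system is aromatic and both rings count as aromatic (benzothiophene).
Ring C is planar and fully conjugated; 2 ring double bonds (4 π electrons) plus a heteroatom lone pair (2) give 6 π electrons. Since 6 = 4n+2 (n=1), ring C is aromatic (pyrrole).
Ring D has a continuous p-orbital overlap around the ring; 3 ring double bonds give 6 π electrons. Since 6 = 4n+2 (n=1), ring D is aromatic (pyrimidine).
Ring E has a continuous p-orbital overlap around the ring; 3 ring double bonds give 6 π electrons. Since 6 = 4n+2 (n=1), ring E is aromatic (pyridine).
Ring F has four sp³ carbons, so it is not fully conjugated — not aromatic (cyclohexene).
Ring G is fully conjugated (every ring atom contributes a p orbital); 2 ring double bonds (4 π electrons) plus the carbanion lone pair (2) give 6 π electrons. That satisfies 4n+2 with n=1, so ring G is aromatic (cyclopentadienyl anion).
Aromatic: A, B, C, D, E, G. Total: 6.

6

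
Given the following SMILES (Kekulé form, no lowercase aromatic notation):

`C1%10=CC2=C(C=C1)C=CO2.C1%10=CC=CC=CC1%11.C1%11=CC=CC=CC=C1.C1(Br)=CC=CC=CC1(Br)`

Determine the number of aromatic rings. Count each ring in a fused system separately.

2

The SMILES encodes a six-membered carbon ring with three alternating C=C double bonds, fused to a five-membered ring containing one oxygen and two C=C double bonds; a seven-membered carbon ring with three C=C double bonds and one sp³ carbon; an eight-membered carbon ring with four alternating C=C double bonds; a seven-membered carbon ring with three C=C double bonds and one sp³ carbon.
The fused 6/5-membered bicyclic (with one oxygen) is a single π system with 9 sp² atoms and 10 π electrons from ring double bonds plus a heteroatom lone pair. 10 = 4(2)+2, so the system is aromatic and both rings count as aromatic (benzofuran).
The 7-membered ring has one sp³ carbon, so it is not fully conjugated — not aromatic (cycloheptatriene).
The 8-membered ring has only sp² ring atoms; a planar conformation would have a fully conjugated π system of 8 electrons. But 8 = 4(2), which is 4n not 4n+2, so it is not aromatic (cyclooctatetraene) — cyclooctatetraene distorts into a non-planar tub to avoid antiaromaticity.
The second 7-membered ring has one sp³ carbon, so it is not fully conjugated — not aromatic (cycloheptatriene).
2 of the 5 rings are aromatic. Total: 2.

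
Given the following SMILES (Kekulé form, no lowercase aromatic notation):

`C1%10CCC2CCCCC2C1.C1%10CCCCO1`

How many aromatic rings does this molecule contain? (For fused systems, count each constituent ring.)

0

The SMILES encodes two fused six-membered saturated carbon rings; a six-membered saturated ring of five carbons and one oxygen.
The 6-membered ring has only sp³ atoms, so it is not fully conjugated — not aromatic (cyclohexane ring).
The second 6-membered ring has only sp³ atoms, so it is not fully conjugated — not aromatic (cyclohexane ring).
The 6-membered ring with one oxygen has only sp³ atoms, so it is not fully conjugated — not aromatic (tetrahydropyran).
None of the rings are aromatic. Total: 0.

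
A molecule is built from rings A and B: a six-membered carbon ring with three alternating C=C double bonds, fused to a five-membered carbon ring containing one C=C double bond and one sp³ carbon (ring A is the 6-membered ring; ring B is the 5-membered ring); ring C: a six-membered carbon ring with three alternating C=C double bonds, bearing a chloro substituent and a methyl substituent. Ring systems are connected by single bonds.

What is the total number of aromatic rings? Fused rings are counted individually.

2

Ring A has a continuous p-orbital overlap around the ring; 3 ring double bonds give 6 π electrons. 6 = 4(1)+2, so ring A is aromatic (benzene ring).
Ring B has one sp³ carbon, so it is not fully conjugated — not aromatic (cyclopentene ring).
Ring C is fully conjugated (every ring atom contributes a p orbital); 3 ring double bonds give 6 π electrons. That satisfies 4n+2 with n=1, so ring C is aromatic (benzene).
Aromatic: A, C. Total: 2.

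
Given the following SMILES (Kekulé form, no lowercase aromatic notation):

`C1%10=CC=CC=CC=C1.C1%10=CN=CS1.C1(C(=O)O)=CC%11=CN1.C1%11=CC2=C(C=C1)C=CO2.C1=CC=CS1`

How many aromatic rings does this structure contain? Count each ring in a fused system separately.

5

The SMILES encodes an eight-membered carbon ring with four alternating C=C double bonds; a five-membered ring with a sulfur at position 1 and a nitrogen at position 3 (in a C=N bond), with two double bonds; a five-membered ring of four carbons and one nitrogen bearing a hydrogen, with two C=C double bonds; a six-membered carbon ring with three alternating C=C double bonds, fused to a five-membered ring containing one oxygen and two C=C double bonds; a five-membered ring of four carbons and one sulfur, with two C=C double bonds.
The 8-membered ring has only sp² ring atoms; a planar conformation would have a fully conjugated π system of 8 electrons. But 8 = 4(2), which is 4n not 4n+2, so it is not aromatic (cyclooctatetraene) — cyclooctatetraene distorts into a non-planar tub to avoid antiaromaticity.
The 5-membered ring with one sulfur and one =N– has a continuous p-orbital overlap around the ring; 2 ring double bonds (4 π electrons) plus a heteroatom lone pair (2) give 6 π electrons. That satisfies 4n+2 with n=1, so it is aromatic (thiazole).
The 5-membered ring with one N–H has a continuous p-orbital overlap around the ring; 2 ring double bonds (4 π electrons) plus a heteroatom lone pair (2) give 6 π electrons. Since 6 = 4n+2 (n=1), it is aromatic (pyrrole).
The fused 6/5-membered bicyclic (with one oxygen) is a single π system with 9 sp² atoms and 10 π electrons from ring double bonds plus a heteroatom lone pair. 10 = 4(2)+2, so the system is aromatic and both rings count as aromatic (benzofuran).
The 5-membered ring with one sulfur is planar and fully conjugated; 2 ring double bonds (4 π electrons) plus a heteroatom lone pair (2) give 6 π electrons. Since 6 = 4n+2 (n=1), it is aromatic (thiophene).
5 of the 6 rings are aromatic. Total: 5.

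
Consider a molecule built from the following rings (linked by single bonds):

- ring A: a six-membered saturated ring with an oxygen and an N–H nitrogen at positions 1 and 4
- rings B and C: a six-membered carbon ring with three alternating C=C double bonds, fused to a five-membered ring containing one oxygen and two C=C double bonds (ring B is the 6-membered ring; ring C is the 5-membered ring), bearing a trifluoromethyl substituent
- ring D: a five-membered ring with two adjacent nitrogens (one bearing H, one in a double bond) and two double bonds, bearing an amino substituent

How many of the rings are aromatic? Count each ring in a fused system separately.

3

Ring A has only sp³ atoms, so it is not fully conjugated — not aromatic (morpholine).
Rings B and C form a fused bicyclic system (with one oxygen) with 9 sp² atoms and 10 π electrons from ring double bonds plus a heteroatom lone pair. 10 = 4(2)+2, so the system is aromatic and both rings count as aromatic (benzofuran).
Ring D is planar and fully conjugated; 2 ring double bonds (4 π electrons) plus a heteroatom lone pair (2) give 6 π electrons. That satisfies 4n+2 with n=1, so ring D is aromatic (pyrazole).
Aromatic: B, C, D. Total: 3.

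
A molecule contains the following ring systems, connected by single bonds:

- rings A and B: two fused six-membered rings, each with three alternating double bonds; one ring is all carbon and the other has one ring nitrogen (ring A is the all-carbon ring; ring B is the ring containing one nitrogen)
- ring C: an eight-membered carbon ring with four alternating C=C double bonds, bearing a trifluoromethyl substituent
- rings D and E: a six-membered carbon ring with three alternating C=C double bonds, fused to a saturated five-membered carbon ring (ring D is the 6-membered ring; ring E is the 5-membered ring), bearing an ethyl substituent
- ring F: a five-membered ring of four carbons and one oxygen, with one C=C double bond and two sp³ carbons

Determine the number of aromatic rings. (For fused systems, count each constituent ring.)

Rings A and B form a fused bicyclic system (with one nitrogen) with 10 sp² atoms and 10 π electrons from ring double bonds. 10 = 4(2)+2, so the system is aromatic and both rings count as aromatic (quinoline).
Ring C has only sp² ring atoms; a planar conformation would have a fully conjugated π system of 8 electrons. But 8 = 4(2), which is 4n not 4n+2, so ring C is not aromatic (cyclooctatetraene) — cyclooctatetraene distorts into a non-planar tub to avoid antiaromaticity.
Ring D is fully conjugated (every ring atom contributes a p orbital); 3 ring double bonds give 6 π electrons. That satisfies 4n+2 with n=1, so ring D is aromatic (benzene ring).
Ring E has three sp³ carbons, so it is not fully conjugated — not aromatic (cyclopentane ring).
Ring F has two sp³ carbons, so it is not fully conjugated — not aromatic (2,3-dihydrofuran).
Aromatic: A, B, D. Total: 3.

3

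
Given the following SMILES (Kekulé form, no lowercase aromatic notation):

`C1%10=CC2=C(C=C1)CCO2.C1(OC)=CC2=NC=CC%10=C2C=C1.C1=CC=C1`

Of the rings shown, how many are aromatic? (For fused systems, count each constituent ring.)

3

The SMILES encodes a six-membered carbon ring with three alternating C=C double bonds, fused to a five-membered ring containing one oxygen and two sp³ carbons; two fused six-membered rings, each with three alternating double bonds; one ring is all carbon and the other has one ring nitrogen; a four-membered carbon ring with two alternating C=C double bonds.
The 6-membered ring has a continuous p-orbital overlap around the ring; 3 ring double bonds give 6 π electrons. Since 6 = 4n+2 (n=1), it is aromatic (benzene ring).
The 5-membered ring with one oxygen has two sp³ carbons, so it is not fully conjugated — not aromatic (oxolane ring).
The fused 6/6-membered bicyclic (with one nitrogen) is a single π system with 10 sp² atoms and 10 π electrons from ring double bonds. 10 = 4(2)+2, so the system is aromatic and both rings count as aromatic (quinoline).
The 4-membered ring has only sp² ring atoms; a planar conformation would have a fully conjugated π system of 4 electrons. But 4 = 4(1), which is 4n not 4n+2, so it is not aromatic (cyclobutadiene) — cyclobutadiene is antiaromatic and distorts to a rectangle.
3 of the 5 rings are aromatic. Total: 3.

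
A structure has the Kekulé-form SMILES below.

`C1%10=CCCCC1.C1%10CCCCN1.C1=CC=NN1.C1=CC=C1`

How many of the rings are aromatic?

1

The SMILES encodes a six-membered carbon ring with one C=C double bond; a six-membered saturated ring of five carbons and one N–H nitrogen; a five-membered ring with two adjacent nitrogens (one bearing H, one in a double bond) and two double bonds; a four-membered carbon ring with two alternating C=C double bonds.
The 6-membered ring has four sp³ carbons, so it is not fully conjugated — not aromatic (cyclohexene).
The 6-membered ring with one N–H has only sp³ atoms, so it is not fully conjugated — not aromatic (piperidine).
The 5-membered ring with two adjacent nitrogens (one N–H, one =N–) has a continuous p-orbital overlap around the ring; 2 ring double bonds (4 π electrons) plus a heteroatom lone pair (2) give 6 π electrons. 6 = 4(1)+2, so it is aromatic (pyrazole).
The 4-membered ring has only sp² ring atoms; a planar conformation would have a fully conjugated π system of 4 electrons. But 4 = 4(1), which is 4n not 4n+2, so it is not aromatic (cyclobutadiene) — cyclobutadiene is antiaromatic and distorts to a rectangle.
1 of the 4 rings is aromatic. Total: 1.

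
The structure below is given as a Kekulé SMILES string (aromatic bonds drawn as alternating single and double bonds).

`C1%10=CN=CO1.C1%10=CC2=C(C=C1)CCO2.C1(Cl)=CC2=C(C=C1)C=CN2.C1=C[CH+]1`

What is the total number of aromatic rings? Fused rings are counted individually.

The SMILES encodes a five-membered ring with an oxygen at position 1 and a nitrogen at position 3 (in a C=N bond), with two double bonds; a six-membered carbon ring with three alternating C=C double bonds, fused to a five-membered ring containing one oxygen and two sp³ carbons; a six-membered carbon ring with three alternating C=C double bonds, fused to a five-membered ring containing one N–H nitrogen and two C=C double bonds; a three-membered all-carbon ring bearing a positive charge on one carbon, with one C=C double bond.
The 5-membered ring with one oxygen and one =N– is planar and fully conjugated; 2 ring double bonds (4 π electrons) plus a heteroatom lone pair (2) give 6 π electrons. 6 = 4(1)+2, so it is aromatic (oxazole).
The 6-membered ring has a continuous p-orbital overlap around the ring; 3 ring double bonds give 6 π electrons. That satisfies 4n+2 with n=1, so it is aromatic (benzene ring).
The 5-membered ring with one oxygen has two sp³ carbons, so it is not fully conjugated — not aromatic (oxolane ring).
The fused 6/5-membered bicyclic (with one N–H) is a single π system with 9 sp² atoms and 10 π electrons from ring double bonds plus a heteroatom lone pair. 10 = 4(2)+2, so the system is aromatic and both rings count as aromatic (indole).
The 3-membered ring is fully conjugated (every ring atom contributes a p orbital); 1 ring double bond (2 π electrons) plus the carbocation's empty p orbital (0, but keeps the ring conjugated) give 2 π electrons. Since 2 = 4n+2 (n=0), it is aromatic (cyclopropenyl cation).
5 of the 6 rings are aromatic. Total: 5.

5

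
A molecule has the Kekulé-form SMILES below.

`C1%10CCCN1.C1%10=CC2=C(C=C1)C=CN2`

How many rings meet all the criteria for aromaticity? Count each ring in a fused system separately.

The SMILES encodes a five-membered saturated ring of four carbons and one N–H nitrogen; a six-membered carbon ring with three alternating C=C double bonds, fused to a five-membered ring containing one N–H nitrogen and two C=C double bonds.
The 5-membered ring with one N–H has only sp³ atoms, so it is not fully conjugated — not aromatic (pyrrolidine).
The fused 6/5-membered bicyclic (with one N–H) is a single π system with 9 sp² atoms and 10 π electrons from ring double bonds plus a heteroatom lone pair. 10 = 4(2)+2, so the system is aromatic and both rings count as aromatic (indole).
2 of the 3 rings are aromatic. Total: 2.

2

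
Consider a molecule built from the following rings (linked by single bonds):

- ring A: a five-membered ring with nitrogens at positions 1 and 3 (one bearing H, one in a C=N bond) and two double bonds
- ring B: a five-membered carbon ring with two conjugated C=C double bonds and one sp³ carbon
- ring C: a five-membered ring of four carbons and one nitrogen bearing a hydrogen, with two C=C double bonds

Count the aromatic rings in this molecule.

Ring A is planar and fully conjugated; 2 ring double bonds (4 π electrons) plus a heteroatom lone pair (2) give 6 π electrons. 6 = 4(1)+2, so ring A is aromatic (imidazole).
Ring B has one sp³ carbon, so it is not fully conjugated — not aromatic (cyclopentadiene).
Ring C is fully conjugated (every ring atom contributes a p orbital); 2 ring double bonds (4 π electrons) plus a heteroatom lone pair (2) give 6 π electrons. That satisfies 4n+2 with n=1, so ring C is aromatic (pyrrole).
Aromatic: A, C. Total: 2.

2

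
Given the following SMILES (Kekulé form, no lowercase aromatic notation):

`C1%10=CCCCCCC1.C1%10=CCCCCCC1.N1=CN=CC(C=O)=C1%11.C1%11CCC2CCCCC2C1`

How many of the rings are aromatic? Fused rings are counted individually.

1

The SMILES encodes an eight-membered carbon ring with one C=C double bond; an eight-membered carbon ring with one C=C double bond; a six-membered ring with nitrogens at positions 1 and 3 and three alternating double bonds; two fused six-membered saturated carbon rings.
The 8-membered ring has six sp³ carbons, so it is not fully conjugated — not aromatic (cyclooctene).
The second 8-membered ring has six sp³ carbons, so it is not fully conjugated — not aromatic (cyclooctene).
The 6-membered ring with two nitrogens (1,3) is planar and fully conjugated; 3 ring double bonds give 6 π electrons. That satisfies 4n+2 with n=1, so it is aromatic (pyrimidine).
The 6-membered ring has only sp³ atoms, so it is not fully conjugated — not aromatic (cyclohexane ring).
The second 6-membered ring has only sp³ atoms, so it is not fully conjugated — not aromatic (cyclohexane ring).
1 of the 5 rings is aromatic. Total: 1.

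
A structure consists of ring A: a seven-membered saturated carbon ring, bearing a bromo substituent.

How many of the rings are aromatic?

Ring A has only sp³ atoms, so it is not fully conjugated — not aromatic (cycloheptane).

0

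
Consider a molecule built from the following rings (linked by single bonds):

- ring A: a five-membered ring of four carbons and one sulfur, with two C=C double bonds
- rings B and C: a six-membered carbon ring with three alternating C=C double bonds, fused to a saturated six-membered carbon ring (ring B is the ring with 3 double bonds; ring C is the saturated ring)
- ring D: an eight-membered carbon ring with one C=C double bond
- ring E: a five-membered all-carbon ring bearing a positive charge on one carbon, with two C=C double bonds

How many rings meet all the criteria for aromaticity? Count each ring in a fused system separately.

2

Ring A has a continuous p-orbital overlap around the ring; 2 ring double bonds (4 π electrons) plus a heteroatom lone pair (2) give 6 π electrons. Since 6 = 4n+2 (n=1), ring A is aromatic (thiophene).
Ring B is fully conjugated (every ring atom contributes a p orbital); 3 ring double bonds give 6 π electrons. Since 6 = 4n+2 (n=1), ring B is aromatic (benzene ring).
Ring C has four sp³ carbons, so it is not fully conjugated — not aromatic (cyclohexane ring).
Ring D has six sp³ carbons, so it is not fully conjugated — not aromatic (cyclooctene).
Ring E has only sp² ring atoms; a planar conformation would have a fully conjugated π system of 4 electrons. But 4 = 4(1), which is 4n not 4n+2, so ring E is not aromatic (cyclopentadienyl cation).
Aromatic: A, B. Total: 2.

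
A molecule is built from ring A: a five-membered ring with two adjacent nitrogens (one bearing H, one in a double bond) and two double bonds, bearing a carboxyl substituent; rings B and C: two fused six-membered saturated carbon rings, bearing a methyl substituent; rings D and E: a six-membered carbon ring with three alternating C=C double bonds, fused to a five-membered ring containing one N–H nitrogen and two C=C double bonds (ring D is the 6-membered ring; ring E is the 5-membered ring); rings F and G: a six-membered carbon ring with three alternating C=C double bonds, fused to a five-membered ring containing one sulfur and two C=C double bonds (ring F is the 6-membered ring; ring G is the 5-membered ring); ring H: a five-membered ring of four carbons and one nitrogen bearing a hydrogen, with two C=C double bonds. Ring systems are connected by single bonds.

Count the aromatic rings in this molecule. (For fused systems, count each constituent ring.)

Ring A is fully conjugated (every ring atom contributes a p orbital); 2 ring double bonds (4 π electrons) plus a heteroatom lone pair (2) give 6 π electrons. Since 6 = 4n+2 (n=1), ring A is aromatic (pyrazole).
Ring B has only sp³ atoms, so it is not fully conjugated — not aromatic (cyclohexane ring).
Ring C has only sp³ atoms, so it is not fully conjugated — not aromatic (cyclohexane ring).
Rings D and E form a fused bicyclic system (with one N–H) with 9 sp² atoms and 10 π electrons from ring double bonds plus a heteroatom lone pair. 10 = 4(2)+2, so the system is aromatic and both rings count as aromatic (indole).
Rings F and G form a fused bicyclic system (with one sulfur) with 9 sp² atoms and 10 π electrons from ring double bonds plus a heteroatom lone pair. 10 = 4(2)+2, so the system is aromatic and both rings count as aromatic (benzothiophene).
Ring H has a continuous p-orbital overlap around the ring; 2 ring double bonds (4 π electrons) plus a heteroatom lone pair (2) give 6 π electrons. That satisfies 4n+2 with n=1, so ring H is aromatic (pyrrole).
Aromatic: A, D, E, F, G, H. Total: 6.

6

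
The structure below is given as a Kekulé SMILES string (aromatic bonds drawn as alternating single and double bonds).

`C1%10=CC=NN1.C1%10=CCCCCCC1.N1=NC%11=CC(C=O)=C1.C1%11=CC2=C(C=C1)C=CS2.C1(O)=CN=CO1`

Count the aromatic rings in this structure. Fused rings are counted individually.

The SMILES encodes a five-membered ring with two adjacent nitrogens (one bearing H, one in a double bond) and two double bonds; an eight-membered carbon ring with one C=C double bond; a six-membered ring with two adjacent nitrogens and three alternating double bonds; a six-membered carbon ring with three alternating C=C double bonds, fused to a five-membered ring containing one sulfur and two C=C double bonds; a five-membered ring with an oxygen at position 1 and a nitrogen at position 3 (in a C=N bond), with two double bonds.
The 5-membered ring with two adjacent nitrogens (one N–H, one =N–) is planar and fully conjugated; 2 ring double bonds (4 π electrons) plus a heteroatom lone pair (2) give 6 π electrons. Since 6 = 4n+2 (n=1), it is aromatic (pyrazole).
The 8-membered ring has six sp³ carbons, so it is not fully conjugated — not aromatic (cyclooctene).
The 6-membered ring with two nitrogens (1,2) has a continuous p-orbital overlap around the ring; 3 ring double bonds give 6 π electrons. Since 6 = 4n+2 (n=1), it is aromatic (pyridazine).
The fused 6/5-membered bicyclic (with one sulfur) is a single π system with 9 sp² atoms and 10 π electrons from ring double bonds plus a heteroatom lone pair. 10 = 4(2)+2, so the system is aromatic and both rings count as aromatic (benzothiophene).
The 5-membered ring with one oxygen and one =N– has a continuous p-orbital overlap around the ring; 2 ring double bonds (4 π electrons) plus a heteroatom lone pair (2) give 6 π electrons. That satisfies 4n+2 with n=1, so it is aromatic (oxazole).
5 of the 6 rings are aromatic. Total: 5.

5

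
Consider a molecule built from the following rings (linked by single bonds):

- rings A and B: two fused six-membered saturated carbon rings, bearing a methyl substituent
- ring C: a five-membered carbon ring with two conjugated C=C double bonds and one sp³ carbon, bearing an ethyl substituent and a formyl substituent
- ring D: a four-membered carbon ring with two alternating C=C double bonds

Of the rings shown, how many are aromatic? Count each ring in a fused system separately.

0

Ring A has only sp³ atoms, so it is not fully conjugated — not aromatic (cyclohexane ring).
Ring B has only sp³ atoms, so it is not fully conjugated — not aromatic (cyclohexane ring).
Ring C has one sp³ carbon, so it is not fully conjugated — not aromatic (cyclopentadiene).
Ring D has only sp² ring atoms; a planar conformation would have a fully conjugated π system of 4 electrons. But 4 = 4(1), which is 4n not 4n+2, so ring D is not aromatic (cyclobutadiene) — cyclobutadiene is antiaromatic and distorts to a rectangle.
No ring is aromatic. Total: 0.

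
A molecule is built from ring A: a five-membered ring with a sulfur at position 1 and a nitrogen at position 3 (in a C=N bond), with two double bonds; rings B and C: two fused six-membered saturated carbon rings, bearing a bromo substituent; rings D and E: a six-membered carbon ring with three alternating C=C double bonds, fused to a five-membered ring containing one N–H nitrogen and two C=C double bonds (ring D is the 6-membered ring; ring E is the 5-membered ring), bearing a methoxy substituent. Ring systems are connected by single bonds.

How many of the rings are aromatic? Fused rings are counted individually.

3

Ring A has a continuous p-orbital overlap around the ring; 2 ring double bonds (4 π electrons) plus a heteroatom lone pair (2) give 6 π electrons. Since 6 = 4n+2 (n=1), ring A is aromatic (thiazole).
Ring B has only sp³ atoms, so it is not fully conjugated — not aromatic (cyclohexane ring).
Ring C has only sp³ atoms, so it is not fully conjugated — not aromatic (cyclohexane ring).
Rings D and E form a fused bicyclic system (with one N–H) with 9 sp² atoms and 10 π electrons from ring double bonds plus a heteroatom lone pair. 10 = 4(2)+2, so the system is aromatic and both rings count as aromatic (indole).
Aromatic: A, D, E. Total: 3.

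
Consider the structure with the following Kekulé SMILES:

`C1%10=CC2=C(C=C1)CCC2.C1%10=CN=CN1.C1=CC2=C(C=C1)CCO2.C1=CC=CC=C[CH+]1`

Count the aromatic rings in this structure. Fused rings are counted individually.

4

The SMILES encodes a six-membered carbon ring with three alternating C=C double bonds, fused to a saturated five-membered carbon ring; a five-membered ring with nitrogens at positions 1 and 3 (one bearing H, one in a C=N bond) and two double bonds; a six-membered carbon ring with three alternating C=C double bonds, fused to a five-membered ring containing one oxygen and two sp³ carbons; a seven-membered all-carbon ring bearing a positive charge on one carbon, with three C=C double bonds.
The 6-membered ring is fully conjugated (every ring atom contributes a p orbital); 3 ring double bonds give 6 π electrons. That satisfies 4n+2 with n=1, so it is aromatic (benzene ring).
The 5-membered ring has three sp³ carbons, so it is not fully conjugated — not aromatic (cyclopentane ring).
The 5-membered ring with two nitrogens (one N–H, one =N–) is planar and fully conjugated; 2 ring double bonds (4 π electrons) plus a heteroatom lone pair (2) give 6 π electrons. That satisfies 4n+2 with n=1, so it is aromatic (imidazole).
The second 6-membered ring is planar and fully conjugated; 3 ring double bonds give 6 π electrons. 6 = 4(1)+2, so it is aromatic (benzene ring).
The 5-membered ring with one oxygen has two sp³ carbons, so it is not fully conjugated — not aromatic (oxolane ring).
The 7-membered ring is fully conjugated (every ring atom contributes a p orbital); 3 ring double bonds (6 π electrons) plus the carbocation's empty p orbital (0, but keeps the ring conjugated) give 6 π electrons. 6 = 4(1)+2, so it is aromatic (tropylium cation).
4 of the 6 rings are aromatic. Total: 4.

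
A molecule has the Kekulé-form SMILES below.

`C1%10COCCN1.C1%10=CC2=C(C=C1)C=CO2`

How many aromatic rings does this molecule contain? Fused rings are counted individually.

The SMILES encodes a six-membered saturated ring with an oxygen and an N–H nitrogen at positions 1 and 4; a six-membered carbon ring with three alternating C=C double bonds, fused to a five-membered ring containing one oxygen and two C=C double bonds.
The 6-membered ring with one oxygen and one N–H (1,4) has only sp³ atoms, so it is not fully conjugated — not aromatic (morpholine).
The fused 6/5-membered bicyclic (with one oxygen) is a single π system with 9 sp² atoms and 10 π electrons from ring double bonds plus a heteroatom lone pair. 10 = 4(2)+2, so the system is aromatic and both rings count as aromatic (benzofuran).
2 of the 3 rings are aromatic. Total: 2.

2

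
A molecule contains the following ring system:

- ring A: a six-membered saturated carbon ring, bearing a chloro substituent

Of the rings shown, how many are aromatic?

Ring A has only sp³ atoms, so it is not fully conjugated — not aromatic (cyclohexane).

0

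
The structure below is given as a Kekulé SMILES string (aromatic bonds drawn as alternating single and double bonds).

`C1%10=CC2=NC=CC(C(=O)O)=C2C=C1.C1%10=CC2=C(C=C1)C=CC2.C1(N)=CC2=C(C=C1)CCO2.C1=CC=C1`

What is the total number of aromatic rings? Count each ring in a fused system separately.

The SMILES encodes two fused six-membered rings, each with three alternating double bonds; one ring is all carbon and the other has one ring nitrogen; a six-membered carbon ring with three alternating C=C double bonds, fused to a five-membered carbon ring containing one C=C double bond and one sp³ carbon; a six-membered carbon ring with three alternating C=C double bonds, fused to a five-membered ring containing one oxygen and two sp³ carbons; a four-membered carbon ring with two alternating C=C double bonds.
The fused 6/6-membered bicyclic (with one nitrogen) is a single π system with 10 sp² atoms and 10 π electrons from ring double bonds. 10 = 4(2)+2, so the system is aromatic and both rings count as aromatic (quinoline).
The 6-membered ring has a continuous p-orbital overlap around the ring; 3 ring double bonds give 6 π electrons. Since 6 = 4n+2 (n=1), it is aromatic (benzene ring).
The 5-membered ring has one sp³ carbon, so it is not fully conjugated — not aromatic (cyclopentene ring).
The second 6-membered ring is fully conjugated (every ring atom contributes a p orbital); 3 ring double bonds give 6 π electrons. Since 6 = 4n+2 (n=1), it is aromatic (benzene ring).
The 5-membered ring with one oxygen has two sp³ carbons, so it is not fully conjugated — not aromatic (oxolane ring).
The 4-membered ring has only sp² ring atoms; a planar conformation would have a fully conjugated π system of 4 electrons. But 4 = 4(1), which is 4n not 4n+2, so it is not aromatic (cyclobutadiene) — cyclobutadiene is antiaromatic and distorts to a rectangle.
4 of the 7 rings are aromatic. Total: 4.

4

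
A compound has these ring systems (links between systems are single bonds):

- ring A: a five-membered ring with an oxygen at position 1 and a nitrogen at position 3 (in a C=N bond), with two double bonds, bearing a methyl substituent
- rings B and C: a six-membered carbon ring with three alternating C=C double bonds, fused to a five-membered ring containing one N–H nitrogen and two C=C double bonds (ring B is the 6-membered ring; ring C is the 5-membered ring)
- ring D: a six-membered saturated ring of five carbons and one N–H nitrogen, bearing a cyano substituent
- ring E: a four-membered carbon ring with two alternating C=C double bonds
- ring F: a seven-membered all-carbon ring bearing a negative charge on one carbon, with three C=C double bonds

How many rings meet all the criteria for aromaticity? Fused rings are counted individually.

3

Ring A has a continuous p-orbital overlap around the ring; 2 ring double bonds (4 π electrons) plus a heteroatom lone pair (2) give 6 π electrons. That satisfies 4n+2 with n=1, so ring A is aromatic (oxazole).
Rings B and C form a fused bicyclic system (with one N–H) with 9 sp² atoms and 10 π electrons from ring double bonds plus a heteroatom lone pair. 10 = 4(2)+2, so the system is aromatic and both rings count as aromatic (indole).
Ring D has only sp³ atoms, so it is not fully conjugated — not aromatic (piperidine).
Ring E has only sp² ring atoms; a planar conformation would have a fully conjugated π system of 4 electrons. But 4 = 4(1), which is 4n not 4n+2, so ring E is not aromatic (cyclobutadiene) — cyclobutadiene is antiaromatic and distorts to a rectangle.
Ring F has only sp² ring atoms; a planar conformation would have a fully conjugated π system of 8 electrons. But 8 = 4(2), which is 4n not 4n+2, so ring F is not aromatic (cycloheptatrienyl anion).
Aromatic: A, B, C. Total: 3.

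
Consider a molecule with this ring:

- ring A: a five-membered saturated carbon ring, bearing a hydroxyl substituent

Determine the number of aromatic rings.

0

Ring A has only sp³ atoms, so it is not fully conjugated — not aromatic (cyclopentane).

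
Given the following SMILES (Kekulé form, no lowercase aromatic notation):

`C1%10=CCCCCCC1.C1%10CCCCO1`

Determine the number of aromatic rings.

0

The SMILES encodes an eight-membered carbon ring with one C=C double bond; a six-membered saturated ring of five carbons and one oxygen.
The 8-membered ring has six sp³ carbons, so it is not fully conjugated — not aromatic (cyclooctene).
The 6-membered ring with one oxygen has only sp³ atoms, so it is not fully conjugated — not aromatic (tetrahydropyran).
None of the rings are aromatic. Total: 0.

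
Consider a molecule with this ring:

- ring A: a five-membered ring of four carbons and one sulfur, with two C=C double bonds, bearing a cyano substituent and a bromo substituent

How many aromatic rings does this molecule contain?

Ring A is fully conjugated (every ring atom contributes a p orbital); 2 ring double bonds (4 π electrons) plus a heteroatom lone pair (2) give 6 π electrons. Since 6 = 4n+2 (n=1), ring A is aromatic (thiophene).

1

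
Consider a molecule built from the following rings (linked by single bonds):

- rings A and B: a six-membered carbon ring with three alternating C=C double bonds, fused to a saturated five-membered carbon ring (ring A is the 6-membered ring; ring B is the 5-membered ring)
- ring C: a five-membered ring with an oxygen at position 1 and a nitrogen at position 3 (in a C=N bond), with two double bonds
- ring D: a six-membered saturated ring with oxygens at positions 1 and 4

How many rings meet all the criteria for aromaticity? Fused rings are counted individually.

2

Ring A is fully conjugated (every ring atom contributes a p orbital); 3 ring double bonds give 6 π electrons. Since 6 = 4n+2 (n=1), ring A is aromatic (benzene ring).
Ring B has three sp³ carbons, so it is not fully conjugated — not aromatic (cyclopentane ring).
Ring C has a continuous p-orbital overlap around the ring; 2 ring double bonds (4 π electrons) plus a heteroatom lone pair (2) give 6 π electrons. 6 = 4(1)+2, so ring C is aromatic (oxazole).
Ring D has only sp³ atoms, so it is not fully conjugated — not aromatic (1,4-dioxane).
Aromatic: A, C. Total: 2.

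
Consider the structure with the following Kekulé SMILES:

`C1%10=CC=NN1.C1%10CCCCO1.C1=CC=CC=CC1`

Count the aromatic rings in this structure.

The SMILES encodes a five-membered ring with two adjacent nitrogens (one bearing H, one in a double bond) and two double bonds; a six-membered saturated ring of five carbons and one oxygen; a seven-membered carbon ring with three C=C double bonds and one sp³ carbon.
The 5-membered ring with two adjacent nitrogens (one N–H, one =N–) has a continuous p-orbital overlap around the ring; 2 ring double bonds (4 π electrons) plus a heteroatom lone pair (2) give 6 π electrons. That satisfies 4n+2 with n=1, so it is aromatic (pyrazole).
The 6-membered ring with one oxygen has only sp³ atoms, so it is not fully conjugated — not aromatic (tetrahydropyran).
The 7-membered ring has one sp³ carbon, so it is not fully conjugated — not aromatic (cycloheptatriene).
1 of the 3 rings is aromatic. Total: 1.

1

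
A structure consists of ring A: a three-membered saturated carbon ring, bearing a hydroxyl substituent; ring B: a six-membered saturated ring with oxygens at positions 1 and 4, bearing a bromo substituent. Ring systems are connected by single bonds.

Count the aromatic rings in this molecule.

0

Ring A has only sp³ atoms, so it is not fully conjugated — not aromatic (cyclopropane).
Ring B has only sp³ atoms, so it is not fully conjugated — not aromatic (1,4-dioxane).
No ring is aromatic. Total: 0.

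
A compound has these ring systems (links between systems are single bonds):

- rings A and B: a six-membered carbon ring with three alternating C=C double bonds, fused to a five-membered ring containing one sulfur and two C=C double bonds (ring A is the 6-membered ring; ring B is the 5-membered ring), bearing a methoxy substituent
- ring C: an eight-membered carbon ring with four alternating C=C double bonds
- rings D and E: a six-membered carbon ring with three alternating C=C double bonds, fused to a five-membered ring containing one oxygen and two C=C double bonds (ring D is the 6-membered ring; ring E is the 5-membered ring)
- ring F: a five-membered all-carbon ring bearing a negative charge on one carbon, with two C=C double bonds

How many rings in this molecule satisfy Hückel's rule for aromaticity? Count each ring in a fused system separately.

5

Rings A and B form a fused bicyclic system (with one sulfur) with 9 sp² atoms and 10 π electrons from ring double bonds plus a heteroatom lone pair. 10 = 4(2)+2, so the system is aromatic and both rings count as aromatic (benzothiophene).
Ring C has only sp² ring atoms; a planar conformation would have a fully conjugated π system of 8 electrons. But 8 = 4(2), which is 4n not 4n+2, so ring C is not aromatic (cyclooctatetraene) — cyclooctatetraene distorts into a non-planar tub to avoid antiaromaticity.
Rings D and E form a fused bicyclic system (with one oxygen) with 9 sp² atoms and 10 π electrons from ring double bonds plus a heteroatom lone pair. 10 = 4(2)+2, so the system is aromatic and both rings count as aromatic (benzofuran).
Ring F has a continuous p-orbital overlap around the ring; 2 ring double bonds (4 π electrons) plus the carbanion lone pair (2) give 6 π electrons. Since 6 = 4n+2 (n=1), ring F is aromatic (cyclopentadienyl anion).
Aromatic: A, B, D, E, F. Total: 5.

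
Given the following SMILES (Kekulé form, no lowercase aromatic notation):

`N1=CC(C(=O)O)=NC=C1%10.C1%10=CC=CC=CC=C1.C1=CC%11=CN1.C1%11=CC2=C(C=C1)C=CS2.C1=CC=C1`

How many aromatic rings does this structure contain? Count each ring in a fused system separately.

4

The SMILES encodes a six-membered ring with nitrogens at positions 1 and 4 and three alternating double bonds; an eight-membered carbon ring with four alternating C=C double bonds; a five-membered ring of four carbons and one nitrogen bearing a hydrogen, with two C=C double bonds; a six-membered carbon ring with three alternating C=C double bonds, fused to a five-membered ring containing one sulfur and two C=C double bonds; a four-membered carbon ring with two alternating C=C double bonds.
The 6-membered ring with two nitrogens (1,4) is fully conjugated (every ring atom contributes a p orbital); 3 ring double bonds give 6 π electrons. Since 6 = 4n+2 (n=1), it is aromatic (pyrazine).
The 8-membered ring has only sp² ring atoms; a planar conformation would have a fully conjugated π system of 8 electrons. But 8 = 4(2), which is 4n not 4n+2, so it is not aromatic (cyclooctatetraene) — cyclooctatetraene distorts into a non-planar tub to avoid antiaromaticity.
The 5-membered ring with one N–H has a continuous p-orbital overlap around the ring; 2 ring double bonds (4 π electrons) plus a heteroatom lone pair (2) give 6 π electrons. 6 = 4(1)+2, so it is aromatic (pyrrole).
The fused 6/5-membered bicyclic (with one sulfur) is a single π system with 9 sp² atoms and 10 π electrons from ring double bonds plus a heteroatom lone pair. 10 = 4(2)+2, so the system is aromatic and both rings count as aromatic (benzothiophene).
The 4-membered ring has only sp² ring atoms; a planar conformation would have a fully conjugated π system of 4 electrons. But 4 = 4(1), which is 4n not 4n+2, so it is not aromatic (cyclobutadiene) — cyclobutadiene is antiaromatic and distorts to a rectangle.
4 of the 6 rings are aromatic. Total: 4.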